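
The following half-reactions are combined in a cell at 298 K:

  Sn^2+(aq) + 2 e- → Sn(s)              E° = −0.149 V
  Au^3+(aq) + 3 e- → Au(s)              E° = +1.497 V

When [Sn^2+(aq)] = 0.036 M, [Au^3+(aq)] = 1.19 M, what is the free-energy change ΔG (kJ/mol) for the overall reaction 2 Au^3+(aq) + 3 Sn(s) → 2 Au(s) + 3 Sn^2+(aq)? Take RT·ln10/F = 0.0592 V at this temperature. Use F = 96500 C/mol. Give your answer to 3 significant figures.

−979 kJ/mol

With Au³⁺/Au reduced at the cathode, E°cell = +1.497 − (−0.149) = +1.646 V and n = 6.
The reaction quotient is [Sn^2+(aq)]^3 / [Au^3+(aq)]^2 = 3.29×10^−5; by Nernst, E = +1.646 − (0.0592/6)(−4.482) = +1.6902 V.
Finally ΔG = −nFE = −(6)(96500 C/mol)(+1.6902 V) = −979 kJ/mol.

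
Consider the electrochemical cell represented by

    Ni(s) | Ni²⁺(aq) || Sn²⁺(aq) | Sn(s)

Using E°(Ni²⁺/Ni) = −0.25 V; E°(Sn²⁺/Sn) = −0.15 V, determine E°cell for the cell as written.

By convention the left-hand electrode in cell notation is the anode (oxidation) and the right-hand electrode is the cathode (reduction).
E°cell = E°(right) − E°(left) = −0.15 − (−0.25) = +0.10 V.

+0.10 V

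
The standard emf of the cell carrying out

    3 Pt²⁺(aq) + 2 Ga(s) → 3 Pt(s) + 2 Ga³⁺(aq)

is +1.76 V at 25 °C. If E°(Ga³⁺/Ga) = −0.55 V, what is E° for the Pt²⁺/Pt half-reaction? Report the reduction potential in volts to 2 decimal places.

+1.21 V

In the reaction as written the Pt²⁺/Pt couple is reduced (cathode) and Ga³⁺/Ga is oxidized (anode), so E°cell = E°(Pt²⁺/Pt) − E°(Ga³⁺/Ga).
E°(Pt²⁺/Pt) = E°cell + E°(anode) = +1.76 + (−0.55) = +1.21 V.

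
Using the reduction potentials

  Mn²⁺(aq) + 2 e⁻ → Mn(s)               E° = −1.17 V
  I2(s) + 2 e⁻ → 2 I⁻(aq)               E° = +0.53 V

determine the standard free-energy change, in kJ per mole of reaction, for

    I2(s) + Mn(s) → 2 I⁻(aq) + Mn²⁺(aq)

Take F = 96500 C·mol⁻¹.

−328 kJ/mol

In the reaction as written I2(s) is reduced, so the I₂/I⁻ couple is the cathode and Mn²⁺/Mn is the anode.
E°cell = +0.53 − (−1.17) = +1.70 V; balancing electrons gives n = 2.
ΔG° = −nFE°cell = −(2)(96500)(+1.70) J/mol = −328 kJ/mol.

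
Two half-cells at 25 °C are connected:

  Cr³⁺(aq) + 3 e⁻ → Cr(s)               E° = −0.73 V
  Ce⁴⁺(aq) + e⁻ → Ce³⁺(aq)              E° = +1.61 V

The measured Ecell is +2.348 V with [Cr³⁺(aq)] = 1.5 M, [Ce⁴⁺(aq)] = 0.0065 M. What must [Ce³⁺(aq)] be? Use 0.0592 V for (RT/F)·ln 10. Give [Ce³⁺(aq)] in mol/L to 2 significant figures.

0.0042 M

With Ce⁴⁺/Ce³⁺ at the cathode and Cr³⁺/Cr at the anode, E°cell = +1.61 − (−0.73) = +2.34 V (n = 3).
Rearranging E = E° − (0.0592/n)·log Q gives log Q = 3(+2.34 − (+2.348))/0.0592 = −0.405.
Balancing electrons gives 3 Ce⁴⁺(aq) + Cr(s) → 3 Ce³⁺(aq) + Cr³⁺(aq); thus Q = ([Ce³⁺(aq)]^3·[Cr³⁺(aq)]) / [Ce⁴⁺(aq)]^3.
Solving for the unknown gives log [Ce³⁺(aq)] = −2.381, so [Ce³⁺(aq)] ≈ 0.0042 M.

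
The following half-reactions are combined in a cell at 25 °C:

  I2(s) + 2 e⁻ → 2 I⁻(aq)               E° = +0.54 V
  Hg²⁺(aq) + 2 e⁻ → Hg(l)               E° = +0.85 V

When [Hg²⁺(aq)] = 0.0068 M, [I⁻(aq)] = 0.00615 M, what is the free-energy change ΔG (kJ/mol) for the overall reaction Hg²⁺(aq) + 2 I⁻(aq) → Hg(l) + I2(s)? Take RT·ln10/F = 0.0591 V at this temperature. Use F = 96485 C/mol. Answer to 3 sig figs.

−22.2 kJ/mol

The standard cell potential is +0.85 − (+0.54) = +0.31 V, with n = 2 electrons in the balanced equation.
Here Q = 1 / ([Hg²⁺(aq)]·[I⁻(aq)]^2) = 3.89×10^6 (log Q = 6.590), giving E = +0.31 − (0.0591/2)·(6.590) = +0.1153 V.
ΔG = −nFE = −(2)(96485)(+0.1153) J/mol = −22.2 kJ/mol.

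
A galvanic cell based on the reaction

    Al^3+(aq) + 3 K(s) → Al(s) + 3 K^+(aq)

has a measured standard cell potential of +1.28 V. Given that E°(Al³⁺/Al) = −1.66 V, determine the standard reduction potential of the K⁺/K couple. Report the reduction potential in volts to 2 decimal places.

In the reaction as written the Al³⁺/Al couple is reduced (cathode) and K⁺/K is oxidized (anode), so E°cell = E°(Al³⁺/Al) − E°(K⁺/K).
E°(K⁺/K) = E°(cathode) − E°cell = −1.66 − (+1.28) = −2.94 V.

−2.94 V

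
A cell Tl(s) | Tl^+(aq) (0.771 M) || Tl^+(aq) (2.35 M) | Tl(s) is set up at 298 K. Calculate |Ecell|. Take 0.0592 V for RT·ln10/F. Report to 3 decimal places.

0.029 V

For a concentration cell E°cell = 0, since both electrodes use the same couple.
The compartment with the higher Tl^+(aq) concentration (2.35 M) acts as the cathode; ions are reduced there and produced at the dilute (0.771 M) anode.
With n = 1, Ecell = −(0.0592/1)·log([dilute]/[conc]) = −(0.0592/1)·log(0.771/2.35) = +0.029 V.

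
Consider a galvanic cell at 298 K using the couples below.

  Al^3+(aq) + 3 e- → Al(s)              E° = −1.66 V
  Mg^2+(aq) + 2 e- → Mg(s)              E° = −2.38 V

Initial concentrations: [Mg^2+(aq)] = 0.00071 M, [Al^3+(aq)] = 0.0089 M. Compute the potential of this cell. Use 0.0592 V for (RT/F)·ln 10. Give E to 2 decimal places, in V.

Since E°(Al³⁺/Al) > E°(Mg²⁺/Mg), Al³⁺/Al serves as the cathode.
E°cell = E°cat − E°an = −1.66 − (−2.38) = +0.72 V; n = 6.
Balancing gives 2 Al^3+(aq) + 3 Mg(s) → 2 Al(s) + 3 Mg^2+(aq); hence Q = [Mg^2+(aq)]^3 / [Al^3+(aq)]^2 = 4.52×10^−6 (log Q = −5.345).
E = E° − (0.0592/n)·log Q = +0.72 − (0.0592/6)(−5.345) = +0.77 V.

+0.77 V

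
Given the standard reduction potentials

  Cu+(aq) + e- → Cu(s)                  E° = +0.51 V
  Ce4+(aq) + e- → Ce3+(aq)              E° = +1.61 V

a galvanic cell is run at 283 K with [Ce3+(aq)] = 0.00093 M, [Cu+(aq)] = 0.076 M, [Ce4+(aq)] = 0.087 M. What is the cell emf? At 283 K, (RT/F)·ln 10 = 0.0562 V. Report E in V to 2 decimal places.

+1.27 V

Since E°(Ce⁴⁺/Ce³⁺) > E°(Cu⁺/Cu), Ce⁴⁺/Ce³⁺ serves as the cathode.
E°cell = E°cat − E°an = +1.61 − (+0.51) = +1.10 V; n = 1.
Balancing gives Ce4+(aq) + Cu(s) → Ce3+(aq) + Cu+(aq); hence Q = ([Ce3+(aq)]·[Cu+(aq)]) / [Ce4+(aq)] = 0.000812 (log Q = −3.090).
By the Nernst equation, E = +1.10 − (0.0562/1)·(−3.090) = +1.27 V.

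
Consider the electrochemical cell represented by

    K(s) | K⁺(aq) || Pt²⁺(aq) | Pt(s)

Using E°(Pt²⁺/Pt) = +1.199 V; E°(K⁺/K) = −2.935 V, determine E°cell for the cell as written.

By convention the left-hand electrode in cell notation is the anode (oxidation) and the right-hand electrode is the cathode (reduction).
E°cell = E°(right) − E°(left) = +1.199 − (−2.935) = +4.134 V.

+4.134 V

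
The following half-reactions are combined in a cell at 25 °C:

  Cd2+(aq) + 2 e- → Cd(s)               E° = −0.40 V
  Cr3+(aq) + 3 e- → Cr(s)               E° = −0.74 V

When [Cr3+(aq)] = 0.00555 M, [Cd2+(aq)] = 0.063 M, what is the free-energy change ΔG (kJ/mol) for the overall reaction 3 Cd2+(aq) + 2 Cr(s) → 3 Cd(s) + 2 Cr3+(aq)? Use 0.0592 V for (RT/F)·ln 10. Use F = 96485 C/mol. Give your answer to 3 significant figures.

With Cd²⁺/Cd reduced at the cathode, E°cell = −0.40 − (−0.74) = +0.34 V and n = 6.
Here Q = [Cr3+(aq)]^2 / [Cd2+(aq)]^3 = 0.123 (log Q = −0.909), giving E = +0.34 − (0.0592/6)·(−0.909) = +0.3490 V.
Then ΔG = −nFE = −6 × 96485 × +0.3490 J/mol = −202 kJ/mol.

−202 kJ/mol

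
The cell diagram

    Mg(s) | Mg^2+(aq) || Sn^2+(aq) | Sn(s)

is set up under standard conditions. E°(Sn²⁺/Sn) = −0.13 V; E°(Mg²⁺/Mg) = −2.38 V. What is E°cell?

By convention the left-hand electrode in cell notation is the anode (oxidation) and the right-hand electrode is the cathode (reduction).
E°cell = E°(right) − E°(left) = −0.13 − (−2.38) = +2.25 V.

+2.25 V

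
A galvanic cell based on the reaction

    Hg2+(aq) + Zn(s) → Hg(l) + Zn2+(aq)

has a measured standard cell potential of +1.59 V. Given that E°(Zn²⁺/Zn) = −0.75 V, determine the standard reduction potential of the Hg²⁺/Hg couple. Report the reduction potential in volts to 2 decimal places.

In the reaction as written the Hg²⁺/Hg couple is reduced (cathode) and Zn²⁺/Zn is oxidized (anode), so E°cell = E°(Hg²⁺/Hg) − E°(Zn²⁺/Zn).
E°(Hg²⁺/Hg) = E°cell + E°(anode) = +1.59 + (−0.75) = +0.84 V.

+0.84 V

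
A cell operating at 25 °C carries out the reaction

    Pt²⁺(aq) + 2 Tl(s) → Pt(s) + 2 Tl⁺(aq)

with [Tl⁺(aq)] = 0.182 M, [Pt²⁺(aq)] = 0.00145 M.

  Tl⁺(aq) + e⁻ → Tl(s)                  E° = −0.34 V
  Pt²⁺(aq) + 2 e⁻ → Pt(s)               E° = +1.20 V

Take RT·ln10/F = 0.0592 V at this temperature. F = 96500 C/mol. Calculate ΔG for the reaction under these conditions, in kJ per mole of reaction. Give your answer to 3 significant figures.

−289 kJ/mol

With Pt²⁺/Pt reduced at the cathode, E°cell = +1.20 − (−0.34) = +1.54 V and n = 2.
Q = [Tl⁺(aq)]^2 / [Pt²⁺(aq)] = 22.8, so log Q = 1.359 and E = +1.54 − (0.0592/2)(1.359) = +1.4998 V.
Then ΔG = −nFE = −2 × 96500 × +1.4998 J/mol = −289 kJ/mol.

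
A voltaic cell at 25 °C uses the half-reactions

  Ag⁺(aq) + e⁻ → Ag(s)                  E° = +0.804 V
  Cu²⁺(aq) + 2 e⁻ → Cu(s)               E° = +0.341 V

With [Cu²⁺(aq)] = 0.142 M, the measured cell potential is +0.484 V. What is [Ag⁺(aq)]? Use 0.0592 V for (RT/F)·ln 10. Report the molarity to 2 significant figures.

0.85 M

With Ag⁺/Ag at the cathode and Cu²⁺/Cu at the anode, E°cell = +0.804 − (+0.341) = +0.463 V (n = 2).
Since E = E° − (0.0592/n)·log Q, log Q = n(E° − E)/0.0592 = −0.709.
Balancing electrons gives 2 Ag⁺(aq) + Cu(s) → 2 Ag(s) + Cu²⁺(aq); thus Q = [Cu²⁺(aq)] / [Ag⁺(aq)]^2.
Isolating [Ag⁺(aq)] in Q = 10^{−0.709} yields log [Ag⁺(aq)] = −0.069, i.e. 0.85 M.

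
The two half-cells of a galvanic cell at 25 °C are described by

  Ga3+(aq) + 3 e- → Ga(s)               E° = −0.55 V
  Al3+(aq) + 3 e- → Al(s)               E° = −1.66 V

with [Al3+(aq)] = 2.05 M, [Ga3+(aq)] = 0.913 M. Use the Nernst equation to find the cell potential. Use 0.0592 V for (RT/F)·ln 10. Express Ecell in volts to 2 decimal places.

+1.10 V

Since E°(Ga³⁺/Ga) > E°(Al³⁺/Al), Ga³⁺/Ga serves as the cathode.
E°cell = E°cat − E°an = −0.55 − (−1.66) = +1.11 V; n = 3.
The balanced reaction is Ga3+(aq) + Al(s) → Ga(s) + Al3+(aq), so Q = [Al3+(aq)] / [Ga3+(aq)] = 2.25 and log Q = 0.351.
By the Nernst equation, E = +1.11 − (0.0592/3)·(0.351) = +1.10 V.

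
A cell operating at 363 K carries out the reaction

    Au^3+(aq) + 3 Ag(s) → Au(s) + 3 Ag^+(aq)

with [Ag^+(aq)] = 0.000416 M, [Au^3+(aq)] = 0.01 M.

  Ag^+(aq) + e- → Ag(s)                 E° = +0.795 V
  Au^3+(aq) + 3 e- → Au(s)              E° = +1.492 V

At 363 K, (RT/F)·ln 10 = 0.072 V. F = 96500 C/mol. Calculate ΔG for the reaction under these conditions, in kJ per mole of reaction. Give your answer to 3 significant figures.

E°cell = +1.492 − (+0.795) = +0.697 V; the balanced reaction transfers n = 3 electrons.
Here Q = [Ag^+(aq)]^3 / [Au^3+(aq)] = 7.2×10^−9 (log Q = −8.143), giving E = +0.697 − (0.072/3)·(−8.143) = +0.8924 V.
ΔG = −nFE = −(3)(96500)(+0.8924) J/mol = −258 kJ/mol.

−258 kJ/mol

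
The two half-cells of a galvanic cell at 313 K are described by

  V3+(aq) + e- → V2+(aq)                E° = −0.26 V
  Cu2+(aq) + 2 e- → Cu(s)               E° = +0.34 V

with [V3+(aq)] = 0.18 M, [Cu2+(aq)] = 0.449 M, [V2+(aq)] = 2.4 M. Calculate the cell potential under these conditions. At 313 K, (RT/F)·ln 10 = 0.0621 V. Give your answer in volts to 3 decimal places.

Cu²⁺/Cu is reduced (cathode, E° = +0.34 V) and V³⁺/V²⁺ is oxidized (anode).
E°cell = +0.34 − (−0.26) = +0.60 V, with n = 2 electrons transferred.
The balanced reaction is Cu2+(aq) + 2 V2+(aq) → Cu(s) + 2 V3+(aq), so Q = [V3+(aq)]^2 / ([Cu2+(aq)]·[V2+(aq)]^2) = 0.0125 and log Q = −1.902.
By the Nernst equation, E = +0.60 − (0.0621/2)·(−1.902) = +0.659 V.

+0.659 V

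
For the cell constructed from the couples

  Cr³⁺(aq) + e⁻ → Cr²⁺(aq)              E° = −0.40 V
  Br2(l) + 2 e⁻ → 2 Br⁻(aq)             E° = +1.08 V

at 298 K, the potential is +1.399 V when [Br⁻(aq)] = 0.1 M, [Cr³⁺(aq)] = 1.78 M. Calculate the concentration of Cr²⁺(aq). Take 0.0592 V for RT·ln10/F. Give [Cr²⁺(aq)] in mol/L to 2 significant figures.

With Br₂/Br⁻ at the cathode and Cr³⁺/Cr²⁺ at the anode, E°cell = +1.08 − (−0.40) = +1.48 V (n = 2).
Rearranging E = E° − (0.0592/n)·log Q gives log Q = 2(+1.48 − (+1.399))/0.0592 = 2.736.
The balanced reaction is Br2(l) + 2 Cr²⁺(aq) → 2 Br⁻(aq) + 2 Cr³⁺(aq), so Q = ([Br⁻(aq)]^2·[Cr³⁺(aq)]^2) / [Cr²⁺(aq)]^2.
Isolating [Cr²⁺(aq)] in Q = 10^{2.736} yields log [Cr²⁺(aq)] = −2.118, i.e. 0.0076 M.

0.0076 M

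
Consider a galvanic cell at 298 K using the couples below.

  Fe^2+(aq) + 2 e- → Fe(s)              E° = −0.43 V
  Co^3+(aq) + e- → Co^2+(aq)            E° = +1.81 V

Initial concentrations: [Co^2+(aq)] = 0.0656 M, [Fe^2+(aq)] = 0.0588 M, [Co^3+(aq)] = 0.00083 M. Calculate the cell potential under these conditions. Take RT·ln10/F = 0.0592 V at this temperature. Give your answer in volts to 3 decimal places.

+2.164 V

The Co³⁺/Co²⁺ couple has the more positive E°, so it is the cathode; Fe²⁺/Fe is the anode.
E°cell = E°cat − E°an = +1.81 − (−0.43) = +2.24 V; n = 2.
Balancing gives 2 Co^3+(aq) + Fe(s) → 2 Co^2+(aq) + Fe^2+(aq); hence Q = ([Co^2+(aq)]^2·[Fe^2+(aq)]) / [Co^3+(aq)]^2 = 367 (log Q = 2.565).
Applying E = E° − (RT ln10/nF)·log Q gives +2.24 − (0.0592/2)(2.565) = +2.164 V.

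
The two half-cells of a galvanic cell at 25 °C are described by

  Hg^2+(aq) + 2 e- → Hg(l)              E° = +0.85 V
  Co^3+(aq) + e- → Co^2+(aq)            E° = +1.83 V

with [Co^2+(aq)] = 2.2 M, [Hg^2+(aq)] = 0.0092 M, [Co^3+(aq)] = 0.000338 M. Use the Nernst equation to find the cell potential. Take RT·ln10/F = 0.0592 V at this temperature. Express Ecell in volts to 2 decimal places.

+0.81 V

The Co³⁺/Co²⁺ couple has the more positive E°, so it is the cathode; Hg²⁺/Hg is the anode.
E°cell = +1.83 − (+0.85) = +0.98 V, with n = 2 electrons transferred.
For the overall reaction 2 Co^3+(aq) + Hg(l) → 2 Co^2+(aq) + Hg^2+(aq), Q = ([Co^2+(aq)]^2·[Hg^2+(aq)]) / [Co^3+(aq)]^2 = 3.9×10^5, giving log Q = 5.591.
Applying E = E° − (RT ln10/nF)·log Q gives +0.98 − (0.0592/2)(5.591) = +0.81 V.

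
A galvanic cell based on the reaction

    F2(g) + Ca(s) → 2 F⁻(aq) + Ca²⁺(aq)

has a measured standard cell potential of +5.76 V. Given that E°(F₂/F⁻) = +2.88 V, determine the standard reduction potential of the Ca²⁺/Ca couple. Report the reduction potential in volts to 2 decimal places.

−2.88 V

In the reaction as written the F₂/F⁻ couple is reduced (cathode) and Ca²⁺/Ca is oxidized (anode), so E°cell = E°(F₂/F⁻) − E°(Ca²⁺/Ca).
E°(Ca²⁺/Ca) = E°(cathode) − E°cell = +2.88 − (+5.76) = −2.88 V.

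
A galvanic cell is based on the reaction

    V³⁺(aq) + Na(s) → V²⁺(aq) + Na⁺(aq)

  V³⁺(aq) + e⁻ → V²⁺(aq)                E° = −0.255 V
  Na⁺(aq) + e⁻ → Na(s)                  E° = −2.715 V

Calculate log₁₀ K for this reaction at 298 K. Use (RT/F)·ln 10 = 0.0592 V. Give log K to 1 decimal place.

log K = 41.6

The V³⁺/V²⁺ couple is reduced (cathode); E°cell = −0.255 − (−2.715) = +2.460 V with n = 1.
At equilibrium E = 0, so log K = nE°cell / 0.0592 = (1)(+2.460) / 0.0592 = 41.6.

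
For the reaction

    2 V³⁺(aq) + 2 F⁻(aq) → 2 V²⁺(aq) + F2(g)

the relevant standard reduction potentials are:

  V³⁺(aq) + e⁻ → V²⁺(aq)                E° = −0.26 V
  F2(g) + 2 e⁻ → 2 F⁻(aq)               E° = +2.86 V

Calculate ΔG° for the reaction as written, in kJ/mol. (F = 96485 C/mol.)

+602 kJ/mol

In the reaction as written V³⁺(aq) is reduced, so the V³⁺/V²⁺ couple is the cathode and F₂/F⁻ is the anode.
E°cell = −0.26 − (+2.86) = −3.12 V; balancing electrons gives n = 2.
ΔG° = −nFE°cell = −(2)(96485)(−3.12) J/mol = +602 kJ/mol.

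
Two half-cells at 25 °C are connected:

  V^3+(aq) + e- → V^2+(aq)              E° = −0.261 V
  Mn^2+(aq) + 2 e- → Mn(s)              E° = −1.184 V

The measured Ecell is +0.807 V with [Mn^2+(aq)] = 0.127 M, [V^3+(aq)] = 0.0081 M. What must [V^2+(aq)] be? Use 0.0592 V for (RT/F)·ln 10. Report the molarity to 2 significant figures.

With V³⁺/V²⁺ at the cathode and Mn²⁺/Mn at the anode, E°cell = −0.261 − (−1.184) = +0.923 V (n = 2).
From the Nernst equation, log Q = n(E° − E)/0.0592 = 2·(+0.923 − (+0.807))/0.0592 = 3.919.
For 2 V^3+(aq) + Mn(s) → 2 V^2+(aq) + Mn^2+(aq), the reaction quotient is Q = ([V^2+(aq)]^2·[Mn^2+(aq)]) / [V^3+(aq)]^2.
Substituting the known concentrations and solving, log [V^2+(aq)] = 0.316 and [V^2+(aq)] = 2.1 M.

2.1 M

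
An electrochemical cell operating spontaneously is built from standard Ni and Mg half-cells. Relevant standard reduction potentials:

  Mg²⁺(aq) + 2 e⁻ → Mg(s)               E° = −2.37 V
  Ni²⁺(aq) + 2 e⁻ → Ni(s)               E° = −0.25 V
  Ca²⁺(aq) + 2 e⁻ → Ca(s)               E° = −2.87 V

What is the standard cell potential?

+2.12 V

Of the two couples in this cell, the one with the more positive reduction potential is reduced at the cathode: here that is Ni²⁺/Ni (−0.25 V); Mg²⁺/Mg (−2.37 V) is the anode.
E°cell = E°(cathode) − E°(anode) = −0.25 − (−2.37) = +2.12 V.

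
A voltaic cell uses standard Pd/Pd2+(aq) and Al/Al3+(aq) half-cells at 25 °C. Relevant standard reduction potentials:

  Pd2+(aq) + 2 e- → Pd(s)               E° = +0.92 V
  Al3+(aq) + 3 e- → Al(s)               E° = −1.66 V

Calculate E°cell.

Of the two couples in this cell, the one with the more positive reduction potential is reduced at the cathode: here that is Pd²⁺/Pd (+0.92 V); Al³⁺/Al (−1.66 V) is the anode.
E°cell = E°(cathode) − E°(anode) = +0.92 − (−1.66) = +2.58 V.

+2.58 V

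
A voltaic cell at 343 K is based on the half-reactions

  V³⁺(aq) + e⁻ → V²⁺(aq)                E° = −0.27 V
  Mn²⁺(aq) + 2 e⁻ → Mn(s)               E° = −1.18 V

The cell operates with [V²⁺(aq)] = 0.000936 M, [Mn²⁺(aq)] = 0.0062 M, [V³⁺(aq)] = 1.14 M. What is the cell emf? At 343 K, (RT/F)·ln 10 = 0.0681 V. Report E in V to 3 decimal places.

+1.195 V

Since E°(V³⁺/V²⁺) > E°(Mn²⁺/Mn), V³⁺/V²⁺ serves as the cathode.
E°cell = −0.27 − (−1.18) = +0.91 V, with n = 2 electrons transferred.
For the overall reaction 2 V³⁺(aq) + Mn(s) → 2 V²⁺(aq) + Mn²⁺(aq), Q = ([V²⁺(aq)]^2·[Mn²⁺(aq)]) / [V³⁺(aq)]^2 = 4.18×10^−9, giving log Q = −8.379.
Applying E = E° − (RT ln10/nF)·log Q gives +0.91 − (0.0681/2)(−8.379) = +1.195 V.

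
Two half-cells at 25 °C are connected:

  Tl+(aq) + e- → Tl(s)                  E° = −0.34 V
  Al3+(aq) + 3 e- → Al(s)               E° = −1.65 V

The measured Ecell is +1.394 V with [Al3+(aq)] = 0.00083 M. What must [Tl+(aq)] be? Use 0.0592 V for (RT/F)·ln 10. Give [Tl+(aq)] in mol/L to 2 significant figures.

Tl⁺/Tl is the cathode (higher E°); E°cell = −0.34 − (−1.65) = +1.31 V with n = 3.
Rearranging E = E° − (0.0592/n)·log Q gives log Q = 3(+1.31 − (+1.394))/0.0592 = −4.257.
The balanced reaction is 3 Tl+(aq) + Al(s) → 3 Tl(s) + Al3+(aq), so Q = [Al3+(aq)] / [Tl+(aq)]^3.
Isolating [Tl+(aq)] in Q = 10^{−4.257} yields log [Tl+(aq)] = 0.392, i.e. 2.5 M.

2.5 M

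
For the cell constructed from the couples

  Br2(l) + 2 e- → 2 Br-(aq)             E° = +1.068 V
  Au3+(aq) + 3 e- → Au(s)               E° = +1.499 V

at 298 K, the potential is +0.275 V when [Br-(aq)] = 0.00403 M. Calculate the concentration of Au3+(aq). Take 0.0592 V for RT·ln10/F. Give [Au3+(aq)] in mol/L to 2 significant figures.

0.19 M

With Au³⁺/Au at the cathode and Br₂/Br⁻ at the anode, E°cell = +1.499 − (+1.068) = +0.431 V (n = 6).
From the Nernst equation, log Q = n(E° − E)/0.0592 = 6·(+0.431 − (+0.275))/0.0592 = 15.811.
For 2 Au3+(aq) + 6 Br-(aq) → 2 Au(s) + 3 Br2(l), the reaction quotient is Q = 1 / ([Au3+(aq)]^2·[Br-(aq)]^6).
Solving for the unknown gives log [Au3+(aq)] = −0.721, so [Au3+(aq)] ≈ 0.19 M.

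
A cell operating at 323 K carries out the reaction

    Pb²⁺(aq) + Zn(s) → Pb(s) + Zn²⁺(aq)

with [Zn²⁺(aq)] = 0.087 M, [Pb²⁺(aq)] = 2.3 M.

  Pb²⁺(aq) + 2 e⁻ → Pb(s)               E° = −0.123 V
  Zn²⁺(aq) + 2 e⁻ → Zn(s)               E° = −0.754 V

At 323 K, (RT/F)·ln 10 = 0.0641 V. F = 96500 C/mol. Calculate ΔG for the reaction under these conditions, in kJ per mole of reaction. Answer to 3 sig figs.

The standard cell potential is −0.123 − (−0.754) = +0.631 V, with n = 2 electrons in the balanced equation.
Q = [Zn²⁺(aq)] / [Pb²⁺(aq)] = 0.0378, so log Q = −1.422 and E = +0.631 − (0.0641/2)(−1.422) = +0.6766 V.
Finally ΔG = −nFE = −(2)(96500 C/mol)(+0.6766 V) = −131 kJ/mol.

−131 kJ/mol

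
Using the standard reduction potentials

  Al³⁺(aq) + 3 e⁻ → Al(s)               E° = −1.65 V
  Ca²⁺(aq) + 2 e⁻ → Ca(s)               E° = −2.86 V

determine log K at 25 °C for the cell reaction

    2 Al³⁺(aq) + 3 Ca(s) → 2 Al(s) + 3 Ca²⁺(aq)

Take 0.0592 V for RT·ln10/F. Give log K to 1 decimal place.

The Al³⁺/Al couple is reduced (cathode); E°cell = −1.65 − (−2.86) = +1.21 V with n = 6.
At equilibrium E = 0, so log K = nE°cell / 0.0592 = (6)(+1.21) / 0.0592 = 122.6.

log K = 122.6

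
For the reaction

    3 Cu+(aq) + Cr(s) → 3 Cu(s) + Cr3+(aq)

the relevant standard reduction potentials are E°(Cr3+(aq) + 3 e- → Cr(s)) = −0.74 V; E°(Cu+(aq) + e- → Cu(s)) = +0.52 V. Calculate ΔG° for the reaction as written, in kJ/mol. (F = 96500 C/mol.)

−365 kJ/mol

In the reaction as written Cu+(aq) is reduced, so the Cu⁺/Cu couple is the cathode and Cr³⁺/Cr is the anode.
E°cell = +0.52 − (−0.74) = +1.26 V; balancing electrons gives n = 3.
ΔG° = −nFE°cell = −(3)(96500)(+1.26) J/mol = −365 kJ/mol.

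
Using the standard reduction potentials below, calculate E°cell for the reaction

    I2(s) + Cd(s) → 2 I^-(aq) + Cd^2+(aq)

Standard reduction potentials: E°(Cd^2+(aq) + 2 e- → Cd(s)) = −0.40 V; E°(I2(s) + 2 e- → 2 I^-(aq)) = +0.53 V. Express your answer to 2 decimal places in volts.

In the reaction as written, I2(s) is reduced (cathode) and Cd^2+(aq) is produced by oxidation at the anode.
E°cell = E°(cathode) − E°(anode) = +0.53 − (−0.40) = +0.93 V.

+0.93 V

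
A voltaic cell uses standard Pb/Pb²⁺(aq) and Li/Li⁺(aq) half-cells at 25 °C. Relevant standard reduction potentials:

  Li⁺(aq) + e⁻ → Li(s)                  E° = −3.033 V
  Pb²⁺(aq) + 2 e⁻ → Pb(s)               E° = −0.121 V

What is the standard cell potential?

Of the two couples in this cell, the one with the more positive reduction potential is reduced at the cathode: here that is Pb²⁺/Pb (−0.121 V); Li⁺/Li (−3.033 V) is the anode.
E°cell = E°(cathode) − E°(anode) = −0.121 − (−3.033) = +2.912 V.

+2.912 V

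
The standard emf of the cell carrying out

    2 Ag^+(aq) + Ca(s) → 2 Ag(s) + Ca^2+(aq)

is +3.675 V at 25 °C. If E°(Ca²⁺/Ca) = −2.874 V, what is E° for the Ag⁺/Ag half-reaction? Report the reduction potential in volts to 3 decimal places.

In the reaction as written the Ag⁺/Ag couple is reduced (cathode) and Ca²⁺/Ca is oxidized (anode), so E°cell = E°(Ag⁺/Ag) − E°(Ca²⁺/Ca).
E°(Ag⁺/Ag) = E°cell + E°(anode) = +3.675 + (−2.874) = +0.801 V.

+0.801 V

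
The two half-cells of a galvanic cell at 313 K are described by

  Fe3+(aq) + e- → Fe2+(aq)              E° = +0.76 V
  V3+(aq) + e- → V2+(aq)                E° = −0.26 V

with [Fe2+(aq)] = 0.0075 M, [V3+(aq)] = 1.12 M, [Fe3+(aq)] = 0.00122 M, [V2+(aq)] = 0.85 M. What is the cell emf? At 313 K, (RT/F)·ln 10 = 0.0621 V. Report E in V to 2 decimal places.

+0.96 V

Fe³⁺/Fe²⁺ is reduced (cathode, E° = +0.76 V) and V³⁺/V²⁺ is oxidized (anode).
E°cell = E°cat − E°an = +0.76 − (−0.26) = +1.02 V; n = 1.
The balanced reaction is Fe3+(aq) + V2+(aq) → Fe2+(aq) + V3+(aq), so Q = ([Fe2+(aq)]·[V3+(aq)]) / ([Fe3+(aq)]·[V2+(aq)]) = 8.1 and log Q = 0.909.
By the Nernst equation, E = +1.02 − (0.0621/1)·(0.909) = +0.96 V.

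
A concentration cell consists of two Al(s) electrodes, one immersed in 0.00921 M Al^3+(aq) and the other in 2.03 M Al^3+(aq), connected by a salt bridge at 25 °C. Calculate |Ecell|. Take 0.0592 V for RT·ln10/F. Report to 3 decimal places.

For a concentration cell E°cell = 0, since both electrodes use the same couple.
The compartment with the higher Al^3+(aq) concentration (2.03 M) acts as the cathode; ions are reduced there and produced at the dilute (0.00921 M) anode.
With n = 3, Ecell = −(0.0592/3)·log([dilute]/[conc]) = −(0.0592/3)·log(0.00921/2.03) = +0.046 V.

0.046 V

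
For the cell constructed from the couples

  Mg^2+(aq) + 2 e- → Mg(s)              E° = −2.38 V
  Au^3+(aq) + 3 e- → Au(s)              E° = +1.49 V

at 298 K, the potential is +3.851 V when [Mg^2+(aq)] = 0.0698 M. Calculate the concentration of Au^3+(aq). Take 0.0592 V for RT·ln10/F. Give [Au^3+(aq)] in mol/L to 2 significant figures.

0.0020 M

Au³⁺/Au is the cathode (higher E°); E°cell = +1.49 − (−2.38) = +3.87 V with n = 6.
From the Nernst equation, log Q = n(E° − E)/0.0592 = 6·(+3.87 − (+3.851))/0.0592 = 1.926.
Balancing electrons gives 2 Au^3+(aq) + 3 Mg(s) → 2 Au(s) + 3 Mg^2+(aq); thus Q = [Mg^2+(aq)]^3 / [Au^3+(aq)]^2.
Isolating [Au^3+(aq)] in Q = 10^{1.926} yields log [Au^3+(aq)] = −2.697, i.e. 0.0020 M.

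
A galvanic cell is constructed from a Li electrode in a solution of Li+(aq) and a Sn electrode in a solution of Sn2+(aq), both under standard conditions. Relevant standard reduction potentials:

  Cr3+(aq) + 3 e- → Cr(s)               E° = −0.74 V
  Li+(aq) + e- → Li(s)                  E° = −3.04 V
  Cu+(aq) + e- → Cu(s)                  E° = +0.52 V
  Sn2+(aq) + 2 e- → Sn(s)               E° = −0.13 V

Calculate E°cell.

+2.91 V

Of the two couples in this cell, the one with the more positive reduction potential is reduced at the cathode: here that is Sn²⁺/Sn (−0.13 V); Li⁺/Li (−3.04 V) is the anode.
E°cell = E°(cathode) − E°(anode) = −0.13 − (−3.04) = +2.91 V.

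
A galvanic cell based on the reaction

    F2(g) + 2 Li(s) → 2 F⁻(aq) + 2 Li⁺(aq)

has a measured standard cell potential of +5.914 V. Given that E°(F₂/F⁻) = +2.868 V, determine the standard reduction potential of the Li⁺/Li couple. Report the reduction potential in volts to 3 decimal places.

In the reaction as written the F₂/F⁻ couple is reduced (cathode) and Li⁺/Li is oxidized (anode), so E°cell = E°(F₂/F⁻) − E°(Li⁺/Li).
E°(Li⁺/Li) = E°(cathode) − E°cell = +2.868 − (+5.914) = −3.046 V.

−3.046 V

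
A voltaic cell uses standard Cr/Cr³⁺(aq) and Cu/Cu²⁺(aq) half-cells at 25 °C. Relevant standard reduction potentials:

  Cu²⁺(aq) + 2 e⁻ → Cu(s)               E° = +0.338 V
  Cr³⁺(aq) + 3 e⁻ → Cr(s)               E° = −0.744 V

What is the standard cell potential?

Of the two couples in this cell, the one with the more positive reduction potential is reduced at the cathode: here that is Cu²⁺/Cu (+0.338 V); Cr³⁺/Cr (−0.744 V) is the anode.
E°cell = E°(cathode) − E°(anode) = +0.338 − (−0.744) = +1.082 V.

+1.082 V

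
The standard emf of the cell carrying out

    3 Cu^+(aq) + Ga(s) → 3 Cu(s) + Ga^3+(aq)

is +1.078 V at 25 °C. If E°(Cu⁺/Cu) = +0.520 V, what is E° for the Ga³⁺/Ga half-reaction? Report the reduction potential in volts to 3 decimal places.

−0.558 V

In the reaction as written the Cu⁺/Cu couple is reduced (cathode) and Ga³⁺/Ga is oxidized (anode), so E°cell = E°(Cu⁺/Cu) − E°(Ga³⁺/Ga).
E°(Ga³⁺/Ga) = E°(cathode) − E°cell = +0.520 − (+1.078) = −0.558 V.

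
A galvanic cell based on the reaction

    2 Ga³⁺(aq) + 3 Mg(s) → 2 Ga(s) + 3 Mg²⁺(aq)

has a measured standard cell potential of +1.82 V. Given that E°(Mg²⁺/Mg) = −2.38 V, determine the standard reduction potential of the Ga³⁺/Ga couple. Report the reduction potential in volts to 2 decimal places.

In the reaction as written the Ga³⁺/Ga couple is reduced (cathode) and Mg²⁺/Mg is oxidized (anode), so E°cell = E°(Ga³⁺/Ga) − E°(Mg²⁺/Mg).
E°(Ga³⁺/Ga) = E°cell + E°(anode) = +1.82 + (−2.38) = −0.56 V.

−0.56 V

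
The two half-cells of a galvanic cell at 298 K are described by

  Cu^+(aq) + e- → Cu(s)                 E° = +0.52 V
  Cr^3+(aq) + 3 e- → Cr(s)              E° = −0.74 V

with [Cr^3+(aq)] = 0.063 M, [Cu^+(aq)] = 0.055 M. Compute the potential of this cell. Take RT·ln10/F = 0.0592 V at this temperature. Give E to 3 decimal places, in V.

+1.209 V

Since E°(Cu⁺/Cu) > E°(Cr³⁺/Cr), Cu⁺/Cu serves as the cathode.
E°cell = +0.52 − (−0.74) = +1.26 V, with n = 3 electrons transferred.
Balancing gives 3 Cu^+(aq) + Cr(s) → 3 Cu(s) + Cr^3+(aq); hence Q = [Cr^3+(aq)] / [Cu^+(aq)]^3 = 379 (log Q = 2.578).
Applying E = E° − (RT ln10/nF)·log Q gives +1.26 − (0.0592/3)(2.578) = +1.209 V.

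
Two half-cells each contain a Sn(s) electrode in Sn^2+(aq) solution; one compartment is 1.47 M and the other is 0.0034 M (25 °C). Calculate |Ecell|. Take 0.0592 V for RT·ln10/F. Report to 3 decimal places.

0.078 V

For a concentration cell E°cell = 0, since both electrodes use the same couple.
The compartment with the higher Sn^2+(aq) concentration (1.47 M) acts as the cathode; ions are reduced there and produced at the dilute (0.0034 M) anode.
With n = 2, Ecell = −(0.0592/2)·log([dilute]/[conc]) = −(0.0592/2)·log(0.0034/1.47) = +0.078 V.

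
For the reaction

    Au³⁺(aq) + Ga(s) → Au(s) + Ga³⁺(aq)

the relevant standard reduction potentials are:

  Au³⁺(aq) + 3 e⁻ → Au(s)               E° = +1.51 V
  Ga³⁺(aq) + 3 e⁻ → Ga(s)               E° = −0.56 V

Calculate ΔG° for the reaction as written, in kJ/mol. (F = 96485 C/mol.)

−599 kJ/mol

In the reaction as written Au³⁺(aq) is reduced, so the Au³⁺/Au couple is the cathode and Ga³⁺/Ga is the anode.
E°cell = +1.51 − (−0.56) = +2.07 V; balancing electrons gives n = 3.
ΔG° = −nFE°cell = −(3)(96485)(+2.07) J/mol = −599 kJ/mol.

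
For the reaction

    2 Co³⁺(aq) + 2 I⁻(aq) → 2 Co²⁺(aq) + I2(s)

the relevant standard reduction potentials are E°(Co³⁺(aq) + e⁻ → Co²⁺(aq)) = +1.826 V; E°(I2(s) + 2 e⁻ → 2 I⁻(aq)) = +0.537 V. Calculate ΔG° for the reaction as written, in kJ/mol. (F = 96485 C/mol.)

In the reaction as written Co³⁺(aq) is reduced, so the Co³⁺/Co²⁺ couple is the cathode and I₂/I⁻ is the anode.
E°cell = +1.826 − (+0.537) = +1.289 V; balancing electrons gives n = 2.
ΔG° = −nFE°cell = −(2)(96485)(+1.289) J/mol = −249 kJ/mol.

−249 kJ/mol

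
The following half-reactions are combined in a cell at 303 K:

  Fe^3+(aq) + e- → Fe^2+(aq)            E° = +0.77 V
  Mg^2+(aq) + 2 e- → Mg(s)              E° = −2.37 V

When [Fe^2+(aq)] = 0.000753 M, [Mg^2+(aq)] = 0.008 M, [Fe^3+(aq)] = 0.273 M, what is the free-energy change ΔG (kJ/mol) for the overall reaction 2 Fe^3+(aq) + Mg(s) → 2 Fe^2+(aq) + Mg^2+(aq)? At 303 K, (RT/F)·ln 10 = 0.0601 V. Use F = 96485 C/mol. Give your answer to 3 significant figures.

The standard cell potential is +0.77 − (−2.37) = +3.14 V, with n = 2 electrons in the balanced equation.
Q = ([Fe^2+(aq)]^2·[Mg^2+(aq)]) / [Fe^3+(aq)]^2 = 6.09×10^−8, so log Q = −7.216 and E = +3.14 − (0.0601/2)(−7.216) = +3.3568 V.
ΔG = −nFE = −(2)(96485)(+3.3568) J/mol = −648 kJ/mol.

−648 kJ/mol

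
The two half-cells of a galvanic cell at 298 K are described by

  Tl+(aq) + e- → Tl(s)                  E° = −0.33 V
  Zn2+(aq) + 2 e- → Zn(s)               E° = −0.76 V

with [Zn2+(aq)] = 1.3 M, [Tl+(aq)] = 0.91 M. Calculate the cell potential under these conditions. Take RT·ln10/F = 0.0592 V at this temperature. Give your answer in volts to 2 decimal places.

The Tl⁺/Tl couple has the more positive E°, so it is the cathode; Zn²⁺/Zn is the anode.
E°cell = −0.33 − (−0.76) = +0.43 V, with n = 2 electrons transferred.
For the overall reaction 2 Tl+(aq) + Zn(s) → 2 Tl(s) + Zn2+(aq), Q = [Zn2+(aq)] / [Tl+(aq)]^2 = 1.57, giving log Q = 0.196.
Applying E = E° − (RT ln10/nF)·log Q gives +0.43 − (0.0592/2)(0.196) = +0.42 V.

+0.42 V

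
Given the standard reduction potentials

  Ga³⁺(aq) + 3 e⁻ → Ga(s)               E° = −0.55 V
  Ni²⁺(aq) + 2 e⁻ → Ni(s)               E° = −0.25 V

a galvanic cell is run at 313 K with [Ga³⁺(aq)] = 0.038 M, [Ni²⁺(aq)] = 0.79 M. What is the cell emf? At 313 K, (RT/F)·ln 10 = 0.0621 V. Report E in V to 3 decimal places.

+0.326 V

The Ni²⁺/Ni couple has the more positive E°, so it is the cathode; Ga³⁺/Ga is the anode.
The standard potential is −0.25 − (−0.55) = +0.30 V and the balanced reaction transfers n = 6 electrons.
Balancing gives 3 Ni²⁺(aq) + 2 Ga(s) → 3 Ni(s) + 2 Ga³⁺(aq); hence Q = [Ga³⁺(aq)]^2 / [Ni²⁺(aq)]^3 = 0.00293 (log Q = −2.533).
E = E° − (0.0621/n)·log Q = +0.30 − (0.0621/6)(−2.533) = +0.326 V.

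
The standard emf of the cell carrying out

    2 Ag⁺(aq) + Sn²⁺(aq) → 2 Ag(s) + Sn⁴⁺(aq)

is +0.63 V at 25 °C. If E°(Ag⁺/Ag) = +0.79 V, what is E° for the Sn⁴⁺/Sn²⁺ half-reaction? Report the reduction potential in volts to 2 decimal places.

In the reaction as written the Ag⁺/Ag couple is reduced (cathode) and Sn⁴⁺/Sn²⁺ is oxidized (anode), so E°cell = E°(Ag⁺/Ag) − E°(Sn⁴⁺/Sn²⁺).
E°(Sn⁴⁺/Sn²⁺) = E°(cathode) − E°cell = +0.79 − (+0.63) = +0.16 V.

+0.16 V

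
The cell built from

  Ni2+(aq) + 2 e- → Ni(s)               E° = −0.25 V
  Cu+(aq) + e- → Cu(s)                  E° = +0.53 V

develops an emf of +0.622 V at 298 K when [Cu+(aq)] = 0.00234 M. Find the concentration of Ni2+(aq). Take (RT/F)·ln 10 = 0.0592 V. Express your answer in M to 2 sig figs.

Cu⁺/Cu is the cathode (higher E°); E°cell = +0.53 − (−0.25) = +0.78 V with n = 2.
From the Nernst equation, log Q = n(E° − E)/0.0592 = 2·(+0.78 − (+0.622))/0.0592 = 5.338.
For 2 Cu+(aq) + Ni(s) → 2 Cu(s) + Ni2+(aq), the reaction quotient is Q = [Ni2+(aq)] / [Cu+(aq)]^2.
Substituting the known concentrations and solving, log [Ni2+(aq)] = 0.076 and [Ni2+(aq)] = 1.2 M.

1.2 M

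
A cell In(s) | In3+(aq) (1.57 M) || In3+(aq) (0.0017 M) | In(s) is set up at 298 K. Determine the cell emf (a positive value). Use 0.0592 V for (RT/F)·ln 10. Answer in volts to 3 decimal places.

For a concentration cell E°cell = 0, since both electrodes use the same couple.
The compartment with the higher In3+(aq) concentration (1.57 M) acts as the cathode; ions are reduced there and produced at the dilute (0.0017 M) anode.
With n = 3, Ecell = −(0.0592/3)·log([dilute]/[conc]) = −(0.0592/3)·log(0.0017/1.57) = +0.059 V.

0.059 V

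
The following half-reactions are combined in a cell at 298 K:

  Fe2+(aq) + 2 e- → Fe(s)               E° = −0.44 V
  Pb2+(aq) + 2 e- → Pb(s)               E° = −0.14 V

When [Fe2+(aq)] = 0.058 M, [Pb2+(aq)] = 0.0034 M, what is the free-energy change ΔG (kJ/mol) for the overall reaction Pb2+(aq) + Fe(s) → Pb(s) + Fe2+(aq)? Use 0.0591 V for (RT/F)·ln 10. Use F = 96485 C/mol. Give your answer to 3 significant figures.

−50.9 kJ/mol

The standard cell potential is −0.14 − (−0.44) = +0.30 V, with n = 2 electrons in the balanced equation.
The reaction quotient is [Fe2+(aq)] / [Pb2+(aq)] = 17.1; by Nernst, E = +0.30 − (0.0591/2)(1.232) = +0.2636 V.
Finally ΔG = −nFE = −(2)(96485 C/mol)(+0.2636 V) = −50.9 kJ/mol.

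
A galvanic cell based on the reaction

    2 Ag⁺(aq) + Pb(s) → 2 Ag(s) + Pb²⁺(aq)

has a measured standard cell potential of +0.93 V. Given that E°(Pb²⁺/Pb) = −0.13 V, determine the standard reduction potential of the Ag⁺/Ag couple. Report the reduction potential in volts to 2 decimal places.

In the reaction as written the Ag⁺/Ag couple is reduced (cathode) and Pb²⁺/Pb is oxidized (anode), so E°cell = E°(Ag⁺/Ag) − E°(Pb²⁺/Pb).
E°(Ag⁺/Ag) = E°cell + E°(anode) = +0.93 + (−0.13) = +0.80 V.

+0.80 V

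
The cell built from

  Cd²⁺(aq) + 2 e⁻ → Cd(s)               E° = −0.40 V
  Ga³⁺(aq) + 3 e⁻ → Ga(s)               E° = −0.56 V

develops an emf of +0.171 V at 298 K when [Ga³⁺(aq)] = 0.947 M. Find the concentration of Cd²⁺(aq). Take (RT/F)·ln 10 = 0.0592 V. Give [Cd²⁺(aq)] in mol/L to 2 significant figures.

Cd²⁺/Cd is the cathode (higher E°); E°cell = −0.40 − (−0.56) = +0.16 V with n = 6.
Since E = E° − (0.0592/n)·log Q, log Q = n(E° − E)/0.0592 = −1.115.
Balancing electrons gives 3 Cd²⁺(aq) + 2 Ga(s) → 3 Cd(s) + 2 Ga³⁺(aq); thus Q = [Ga³⁺(aq)]^2 / [Cd²⁺(aq)]^3.
Isolating [Cd²⁺(aq)] in Q = 10^{−1.115} yields log [Cd²⁺(aq)] = 0.356, i.e. 2.3 M.

2.3 M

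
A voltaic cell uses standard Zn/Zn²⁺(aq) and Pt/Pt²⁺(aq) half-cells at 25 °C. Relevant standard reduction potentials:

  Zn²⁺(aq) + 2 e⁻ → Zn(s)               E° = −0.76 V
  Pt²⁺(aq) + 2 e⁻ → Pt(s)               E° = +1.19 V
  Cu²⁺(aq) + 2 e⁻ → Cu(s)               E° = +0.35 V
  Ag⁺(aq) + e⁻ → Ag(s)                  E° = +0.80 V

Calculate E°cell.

+1.95 V

Of the two couples in this cell, the one with the more positive reduction potential is reduced at the cathode: here that is Pt²⁺/Pt (+1.19 V); Zn²⁺/Zn (−0.76 V) is the anode.
E°cell = E°(cathode) − E°(anode) = +1.19 − (−0.76) = +1.95 V.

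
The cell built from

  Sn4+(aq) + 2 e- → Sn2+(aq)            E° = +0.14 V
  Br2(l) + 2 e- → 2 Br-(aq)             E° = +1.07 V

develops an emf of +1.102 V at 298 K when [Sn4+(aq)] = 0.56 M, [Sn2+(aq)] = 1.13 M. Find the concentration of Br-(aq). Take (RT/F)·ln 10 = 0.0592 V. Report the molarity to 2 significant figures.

Br₂/Br⁻ is the cathode (higher E°); E°cell = +1.07 − (+0.14) = +0.93 V with n = 2.
Rearranging E = E° − (0.0592/n)·log Q gives log Q = 2(+0.93 − (+1.102))/0.0592 = −5.811.
The balanced reaction is Br2(l) + Sn2+(aq) → 2 Br-(aq) + Sn4+(aq), so Q = ([Br-(aq)]^2·[Sn4+(aq)]) / [Sn2+(aq)].
Isolating [Br-(aq)] in Q = 10^{−5.811} yields log [Br-(aq)] = −2.753, i.e. 0.0018 M.

0.0018 M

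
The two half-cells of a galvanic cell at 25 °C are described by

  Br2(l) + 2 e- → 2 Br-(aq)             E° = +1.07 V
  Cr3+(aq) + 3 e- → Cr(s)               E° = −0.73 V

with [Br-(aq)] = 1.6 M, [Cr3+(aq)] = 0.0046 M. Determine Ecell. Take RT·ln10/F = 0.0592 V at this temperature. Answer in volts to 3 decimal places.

+1.834 V

The Br₂/Br⁻ couple has the more positive E°, so it is the cathode; Cr³⁺/Cr is the anode.
E°cell = +1.07 − (−0.73) = +1.80 V, with n = 6 electrons transferred.
The balanced reaction is 3 Br2(l) + 2 Cr(s) → 6 Br-(aq) + 2 Cr3+(aq), so Q = [Br-(aq)]^6·[Cr3+(aq)]^2 = 0.000355 and log Q = −3.450.
E = E° − (0.0592/n)·log Q = +1.80 − (0.0592/6)(−3.450) = +1.834 V.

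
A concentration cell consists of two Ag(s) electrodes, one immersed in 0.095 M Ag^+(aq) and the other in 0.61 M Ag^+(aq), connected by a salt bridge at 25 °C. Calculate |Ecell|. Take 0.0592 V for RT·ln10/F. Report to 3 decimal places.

0.048 V

For a concentration cell E°cell = 0, since both electrodes use the same couple.
The compartment with the higher Ag^+(aq) concentration (0.61 M) acts as the cathode; ions are reduced there and produced at the dilute (0.095 M) anode.
With n = 1, Ecell = −(0.0592/1)·log([dilute]/[conc]) = −(0.0592/1)·log(0.095/0.61) = +0.048 V.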